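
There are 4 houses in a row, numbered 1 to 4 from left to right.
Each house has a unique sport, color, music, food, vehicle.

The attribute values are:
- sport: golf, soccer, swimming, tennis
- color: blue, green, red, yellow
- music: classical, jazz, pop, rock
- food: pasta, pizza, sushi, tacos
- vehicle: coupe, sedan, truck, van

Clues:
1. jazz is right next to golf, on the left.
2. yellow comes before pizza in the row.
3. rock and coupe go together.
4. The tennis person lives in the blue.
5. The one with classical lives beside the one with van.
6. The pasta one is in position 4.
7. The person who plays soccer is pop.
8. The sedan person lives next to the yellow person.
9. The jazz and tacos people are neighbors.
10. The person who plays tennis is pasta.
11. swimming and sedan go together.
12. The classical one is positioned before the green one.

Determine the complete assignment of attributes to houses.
Solution:

House | Sport | Color | Music | Food | Vehicle
----------------------------------------------
  1   | swimming | red | jazz | sushi | sedan
  2   | golf | yellow | classical | tacos | truck
  3   | soccer | green | pop | pizza | van
  4   | tennis | blue | rock | pasta | coupe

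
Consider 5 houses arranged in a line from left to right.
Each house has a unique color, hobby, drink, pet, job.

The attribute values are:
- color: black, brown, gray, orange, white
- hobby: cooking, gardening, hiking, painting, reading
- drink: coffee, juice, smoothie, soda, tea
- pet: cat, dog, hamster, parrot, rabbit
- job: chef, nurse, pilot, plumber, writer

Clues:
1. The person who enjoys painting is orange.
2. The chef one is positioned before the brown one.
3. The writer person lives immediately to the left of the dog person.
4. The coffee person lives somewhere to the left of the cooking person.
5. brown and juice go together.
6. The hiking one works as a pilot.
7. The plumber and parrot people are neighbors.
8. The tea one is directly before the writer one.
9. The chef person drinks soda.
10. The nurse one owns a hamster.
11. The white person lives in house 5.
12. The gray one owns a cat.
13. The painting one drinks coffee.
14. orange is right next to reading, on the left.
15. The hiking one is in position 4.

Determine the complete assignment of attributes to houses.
Solution:

House | Color | Hobby | Drink | Pet | Job
-----------------------------------------
  1   | gray | gardening | tea | cat | plumber
  2   | orange | painting | coffee | parrot | writer
  3   | black | reading | soda | dog | chef
  4   | brown | hiking | juice | rabbit | pilot
  5   | white | cooking | smoothie | hamster | nurse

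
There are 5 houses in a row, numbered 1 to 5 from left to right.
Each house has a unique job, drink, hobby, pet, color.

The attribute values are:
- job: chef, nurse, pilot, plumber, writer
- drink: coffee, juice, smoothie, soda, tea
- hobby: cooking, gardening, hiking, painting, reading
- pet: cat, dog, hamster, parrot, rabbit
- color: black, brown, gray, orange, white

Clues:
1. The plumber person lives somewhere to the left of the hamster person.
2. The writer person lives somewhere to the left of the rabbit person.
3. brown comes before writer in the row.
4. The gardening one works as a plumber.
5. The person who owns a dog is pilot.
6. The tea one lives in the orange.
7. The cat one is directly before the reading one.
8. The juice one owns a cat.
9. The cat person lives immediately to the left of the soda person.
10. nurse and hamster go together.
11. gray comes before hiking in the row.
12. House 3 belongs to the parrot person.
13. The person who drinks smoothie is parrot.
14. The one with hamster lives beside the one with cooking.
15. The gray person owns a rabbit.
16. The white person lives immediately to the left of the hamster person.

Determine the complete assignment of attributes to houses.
Solution:

House | Job | Drink | Hobby | Pet | Color
-----------------------------------------
  1   | plumber | juice | gardening | cat | white
  2   | nurse | soda | reading | hamster | brown
  3   | writer | smoothie | cooking | parrot | black
  4   | chef | coffee | painting | rabbit | gray
  5   | pilot | tea | hiking | dog | orange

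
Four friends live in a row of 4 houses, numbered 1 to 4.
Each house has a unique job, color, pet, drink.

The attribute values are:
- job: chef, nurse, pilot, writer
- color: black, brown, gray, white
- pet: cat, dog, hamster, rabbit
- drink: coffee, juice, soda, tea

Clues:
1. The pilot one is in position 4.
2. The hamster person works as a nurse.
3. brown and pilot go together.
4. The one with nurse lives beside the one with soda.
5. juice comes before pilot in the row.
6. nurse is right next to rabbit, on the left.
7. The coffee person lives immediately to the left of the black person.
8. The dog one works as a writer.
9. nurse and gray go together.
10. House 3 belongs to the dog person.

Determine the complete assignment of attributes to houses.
Solution:

House | Job | Color | Pet | Drink
---------------------------------
  1   | nurse | gray | hamster | coffee
  2   | chef | black | rabbit | soda
  3   | writer | white | dog | juice
  4   | pilot | brown | cat | tea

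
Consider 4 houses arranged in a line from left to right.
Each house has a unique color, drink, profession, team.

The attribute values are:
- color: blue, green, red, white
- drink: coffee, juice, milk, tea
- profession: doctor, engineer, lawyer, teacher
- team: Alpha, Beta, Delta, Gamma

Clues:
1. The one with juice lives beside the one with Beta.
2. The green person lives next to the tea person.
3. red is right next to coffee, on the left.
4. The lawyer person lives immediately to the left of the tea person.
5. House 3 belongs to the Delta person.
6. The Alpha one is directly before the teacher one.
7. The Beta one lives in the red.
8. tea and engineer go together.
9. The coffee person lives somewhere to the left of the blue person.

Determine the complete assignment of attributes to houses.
Solution:

House | Color | Drink | Profession | Team
-----------------------------------------
  1   | white | juice | doctor | Alpha
  2   | red | milk | teacher | Beta
  3   | green | coffee | lawyer | Delta
  4   | blue | tea | engineer | Gamma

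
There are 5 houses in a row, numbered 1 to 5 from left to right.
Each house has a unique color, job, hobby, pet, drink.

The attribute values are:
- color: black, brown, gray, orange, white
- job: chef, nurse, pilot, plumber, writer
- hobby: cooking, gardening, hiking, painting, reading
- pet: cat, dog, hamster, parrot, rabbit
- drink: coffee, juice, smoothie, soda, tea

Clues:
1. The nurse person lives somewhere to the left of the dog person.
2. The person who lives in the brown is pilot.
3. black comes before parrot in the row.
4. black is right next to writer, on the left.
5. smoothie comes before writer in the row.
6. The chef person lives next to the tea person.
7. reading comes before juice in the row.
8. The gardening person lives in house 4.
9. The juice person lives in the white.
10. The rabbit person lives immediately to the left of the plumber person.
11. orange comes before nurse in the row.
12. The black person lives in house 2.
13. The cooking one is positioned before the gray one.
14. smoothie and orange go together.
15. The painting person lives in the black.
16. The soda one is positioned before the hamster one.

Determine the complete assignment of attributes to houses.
Solution:

House | Color | Job | Hobby | Pet | Drink
-----------------------------------------
  1   | orange | chef | cooking | rabbit | smoothie
  2   | black | plumber | painting | cat | tea
  3   | gray | writer | reading | parrot | soda
  4   | white | nurse | gardening | hamster | juice
  5   | brown | pilot | hiking | dog | coffee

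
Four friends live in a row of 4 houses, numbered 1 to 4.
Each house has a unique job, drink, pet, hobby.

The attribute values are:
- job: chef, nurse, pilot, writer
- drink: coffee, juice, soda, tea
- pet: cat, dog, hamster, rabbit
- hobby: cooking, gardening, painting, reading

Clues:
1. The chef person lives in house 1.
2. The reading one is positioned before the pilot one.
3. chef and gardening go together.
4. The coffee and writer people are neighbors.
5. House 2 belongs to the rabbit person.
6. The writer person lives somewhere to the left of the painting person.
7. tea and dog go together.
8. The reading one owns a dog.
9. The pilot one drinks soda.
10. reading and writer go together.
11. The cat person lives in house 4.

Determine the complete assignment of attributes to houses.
Solution:

House | Job | Drink | Pet | Hobby
---------------------------------
  1   | chef | juice | hamster | gardening
  2   | nurse | coffee | rabbit | cooking
  3   | writer | tea | dog | reading
  4   | pilot | soda | cat | painting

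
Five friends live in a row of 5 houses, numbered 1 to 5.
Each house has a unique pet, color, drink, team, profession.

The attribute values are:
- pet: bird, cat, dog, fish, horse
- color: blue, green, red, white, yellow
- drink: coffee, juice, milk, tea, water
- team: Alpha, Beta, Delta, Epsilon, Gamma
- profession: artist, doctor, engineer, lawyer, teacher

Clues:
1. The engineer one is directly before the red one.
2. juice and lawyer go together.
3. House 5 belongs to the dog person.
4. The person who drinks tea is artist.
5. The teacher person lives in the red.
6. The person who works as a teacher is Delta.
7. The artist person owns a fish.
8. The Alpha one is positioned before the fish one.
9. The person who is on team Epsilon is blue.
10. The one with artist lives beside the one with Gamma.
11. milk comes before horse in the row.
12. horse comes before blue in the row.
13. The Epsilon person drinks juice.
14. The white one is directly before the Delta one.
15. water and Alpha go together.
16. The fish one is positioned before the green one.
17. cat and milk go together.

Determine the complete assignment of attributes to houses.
Solution:

House | Pet | Color | Drink | Team | Profession
-----------------------------------------------
  1   | bird | white | water | Alpha | engineer
  2   | cat | red | milk | Delta | teacher
  3   | fish | yellow | tea | Beta | artist
  4   | horse | green | coffee | Gamma | doctor
  5   | dog | blue | juice | Epsilon | lawyer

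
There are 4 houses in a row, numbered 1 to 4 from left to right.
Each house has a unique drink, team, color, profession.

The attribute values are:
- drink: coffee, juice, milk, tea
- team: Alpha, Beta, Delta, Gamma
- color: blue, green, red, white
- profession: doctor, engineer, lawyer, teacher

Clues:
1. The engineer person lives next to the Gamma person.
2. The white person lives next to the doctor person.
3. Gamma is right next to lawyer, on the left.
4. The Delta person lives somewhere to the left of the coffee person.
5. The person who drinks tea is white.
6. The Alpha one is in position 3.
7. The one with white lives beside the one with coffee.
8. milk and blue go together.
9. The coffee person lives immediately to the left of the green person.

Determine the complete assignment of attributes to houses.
Solution:

House | Drink | Team | Color | Profession
-----------------------------------------
  1   | tea | Delta | white | engineer
  2   | coffee | Gamma | red | doctor
  3   | juice | Alpha | green | lawyer
  4   | milk | Beta | blue | teacher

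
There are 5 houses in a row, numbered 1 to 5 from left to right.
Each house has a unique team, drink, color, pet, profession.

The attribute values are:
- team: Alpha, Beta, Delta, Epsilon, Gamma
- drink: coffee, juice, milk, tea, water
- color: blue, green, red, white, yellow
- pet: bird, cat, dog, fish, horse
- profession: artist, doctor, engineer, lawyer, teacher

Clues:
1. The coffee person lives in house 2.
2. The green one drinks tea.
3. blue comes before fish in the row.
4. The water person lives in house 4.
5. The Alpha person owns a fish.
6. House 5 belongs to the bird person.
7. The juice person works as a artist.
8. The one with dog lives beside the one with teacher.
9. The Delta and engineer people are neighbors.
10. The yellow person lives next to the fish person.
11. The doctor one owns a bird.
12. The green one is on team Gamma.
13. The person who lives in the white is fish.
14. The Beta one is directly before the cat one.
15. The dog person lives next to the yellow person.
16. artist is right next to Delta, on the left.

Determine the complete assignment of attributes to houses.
Solution:

House | Team | Drink | Color | Pet | Profession
-----------------------------------------------
  1   | Beta | juice | blue | dog | artist
  2   | Delta | coffee | yellow | cat | teacher
  3   | Alpha | milk | white | fish | engineer
  4   | Epsilon | water | red | horse | lawyer
  5   | Gamma | tea | green | bird | doctor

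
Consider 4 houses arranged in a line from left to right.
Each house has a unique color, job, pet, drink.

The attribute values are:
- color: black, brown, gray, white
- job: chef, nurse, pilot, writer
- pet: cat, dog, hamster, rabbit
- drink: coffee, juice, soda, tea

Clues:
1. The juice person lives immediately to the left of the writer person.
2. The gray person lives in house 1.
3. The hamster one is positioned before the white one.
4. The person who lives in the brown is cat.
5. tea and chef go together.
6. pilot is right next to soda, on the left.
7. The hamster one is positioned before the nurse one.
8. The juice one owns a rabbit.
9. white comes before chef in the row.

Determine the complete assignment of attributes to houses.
Solution:

House | Color | Job | Pet | Drink
---------------------------------
  1   | gray | pilot | rabbit | juice
  2   | black | writer | hamster | soda
  3   | white | nurse | dog | coffee
  4   | brown | chef | cat | tea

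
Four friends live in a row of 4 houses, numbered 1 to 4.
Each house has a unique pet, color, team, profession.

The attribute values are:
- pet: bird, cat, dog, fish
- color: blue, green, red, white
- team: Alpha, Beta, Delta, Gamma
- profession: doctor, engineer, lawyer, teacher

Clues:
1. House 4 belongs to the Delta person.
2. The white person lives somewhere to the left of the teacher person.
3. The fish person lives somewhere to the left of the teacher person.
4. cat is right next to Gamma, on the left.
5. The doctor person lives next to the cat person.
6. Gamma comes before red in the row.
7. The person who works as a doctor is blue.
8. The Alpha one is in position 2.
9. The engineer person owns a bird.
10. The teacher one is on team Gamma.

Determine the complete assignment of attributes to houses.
Solution:

House | Pet | Color | Team | Profession
---------------------------------------
  1   | fish | blue | Beta | doctor
  2   | cat | white | Alpha | lawyer
  3   | dog | green | Gamma | teacher
  4   | bird | red | Delta | engineer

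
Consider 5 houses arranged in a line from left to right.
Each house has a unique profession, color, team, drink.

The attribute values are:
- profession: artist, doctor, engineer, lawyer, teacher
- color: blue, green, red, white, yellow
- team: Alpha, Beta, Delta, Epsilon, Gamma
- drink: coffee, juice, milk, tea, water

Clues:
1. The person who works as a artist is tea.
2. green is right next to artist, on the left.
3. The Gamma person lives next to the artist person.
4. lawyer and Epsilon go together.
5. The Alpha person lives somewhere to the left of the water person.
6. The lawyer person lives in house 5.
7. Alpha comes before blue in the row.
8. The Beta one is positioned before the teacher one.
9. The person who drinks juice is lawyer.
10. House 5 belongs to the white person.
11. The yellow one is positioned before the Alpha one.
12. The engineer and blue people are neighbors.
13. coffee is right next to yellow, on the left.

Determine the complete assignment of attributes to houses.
Solution:

House | Profession | Color | Team | Drink
-----------------------------------------
  1   | doctor | green | Gamma | coffee
  2   | artist | yellow | Beta | tea
  3   | engineer | red | Alpha | milk
  4   | teacher | blue | Delta | water
  5   | lawyer | white | Epsilon | juice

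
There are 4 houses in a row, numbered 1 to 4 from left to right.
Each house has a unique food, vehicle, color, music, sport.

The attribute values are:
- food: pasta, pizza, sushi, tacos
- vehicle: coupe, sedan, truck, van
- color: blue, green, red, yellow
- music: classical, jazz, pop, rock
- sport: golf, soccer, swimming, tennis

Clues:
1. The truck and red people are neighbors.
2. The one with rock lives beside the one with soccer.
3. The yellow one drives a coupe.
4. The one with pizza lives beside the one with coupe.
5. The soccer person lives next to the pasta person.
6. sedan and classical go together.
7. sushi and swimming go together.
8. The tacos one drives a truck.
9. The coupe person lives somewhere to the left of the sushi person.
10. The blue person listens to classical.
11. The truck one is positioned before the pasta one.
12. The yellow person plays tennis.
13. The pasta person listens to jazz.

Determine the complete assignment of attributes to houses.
Solution:

House | Food | Vehicle | Color | Music | Sport
----------------------------------------------
  1   | tacos | truck | green | rock | golf
  2   | pizza | van | red | pop | soccer
  3   | pasta | coupe | yellow | jazz | tennis
  4   | sushi | sedan | blue | classical | swimming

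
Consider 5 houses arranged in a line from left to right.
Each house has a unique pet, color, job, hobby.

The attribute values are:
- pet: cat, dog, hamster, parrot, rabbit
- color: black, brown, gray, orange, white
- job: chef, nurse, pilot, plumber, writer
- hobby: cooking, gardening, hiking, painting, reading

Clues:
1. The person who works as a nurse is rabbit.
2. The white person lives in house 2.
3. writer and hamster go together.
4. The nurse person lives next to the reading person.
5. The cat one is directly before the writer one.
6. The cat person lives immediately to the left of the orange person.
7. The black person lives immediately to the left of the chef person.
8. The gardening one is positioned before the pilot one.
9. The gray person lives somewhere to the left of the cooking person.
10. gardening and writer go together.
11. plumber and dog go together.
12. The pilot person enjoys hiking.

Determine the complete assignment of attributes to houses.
Solution:

House | Pet | Color | Job | Hobby
---------------------------------
  1   | rabbit | black | nurse | painting
  2   | cat | white | chef | reading
  3   | hamster | orange | writer | gardening
  4   | parrot | gray | pilot | hiking
  5   | dog | brown | plumber | cooking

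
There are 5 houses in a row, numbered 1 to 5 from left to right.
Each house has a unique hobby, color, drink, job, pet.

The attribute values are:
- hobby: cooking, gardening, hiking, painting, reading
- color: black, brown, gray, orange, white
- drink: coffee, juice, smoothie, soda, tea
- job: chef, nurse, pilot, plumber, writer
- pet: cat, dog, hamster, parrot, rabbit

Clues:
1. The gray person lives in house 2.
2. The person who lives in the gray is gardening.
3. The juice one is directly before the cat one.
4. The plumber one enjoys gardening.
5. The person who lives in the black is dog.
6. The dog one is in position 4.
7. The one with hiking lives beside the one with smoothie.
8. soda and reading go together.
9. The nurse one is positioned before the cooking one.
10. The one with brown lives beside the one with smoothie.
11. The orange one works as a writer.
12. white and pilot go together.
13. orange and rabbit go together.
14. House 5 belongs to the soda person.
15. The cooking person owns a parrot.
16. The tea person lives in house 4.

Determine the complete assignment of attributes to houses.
Solution:

House | Hobby | Color | Drink | Job | Pet
-----------------------------------------
  1   | hiking | brown | juice | nurse | hamster
  2   | gardening | gray | smoothie | plumber | cat
  3   | cooking | white | coffee | pilot | parrot
  4   | painting | black | tea | chef | dog
  5   | reading | orange | soda | writer | rabbit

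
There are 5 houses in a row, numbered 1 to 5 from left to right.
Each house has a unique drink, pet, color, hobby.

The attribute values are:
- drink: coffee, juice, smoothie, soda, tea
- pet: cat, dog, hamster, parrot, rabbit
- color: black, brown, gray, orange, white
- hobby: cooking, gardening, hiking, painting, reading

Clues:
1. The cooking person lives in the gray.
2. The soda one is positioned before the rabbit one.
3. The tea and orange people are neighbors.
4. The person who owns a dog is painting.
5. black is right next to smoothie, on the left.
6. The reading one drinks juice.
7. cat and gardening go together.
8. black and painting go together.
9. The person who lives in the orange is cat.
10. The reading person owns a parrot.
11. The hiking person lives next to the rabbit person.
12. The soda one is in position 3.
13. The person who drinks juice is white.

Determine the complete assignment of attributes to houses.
Solution:

House | Drink | Pet | Color | Hobby
-----------------------------------
  1   | tea | dog | black | painting
  2   | smoothie | cat | orange | gardening
  3   | soda | hamster | brown | hiking
  4   | coffee | rabbit | gray | cooking
  5   | juice | parrot | white | reading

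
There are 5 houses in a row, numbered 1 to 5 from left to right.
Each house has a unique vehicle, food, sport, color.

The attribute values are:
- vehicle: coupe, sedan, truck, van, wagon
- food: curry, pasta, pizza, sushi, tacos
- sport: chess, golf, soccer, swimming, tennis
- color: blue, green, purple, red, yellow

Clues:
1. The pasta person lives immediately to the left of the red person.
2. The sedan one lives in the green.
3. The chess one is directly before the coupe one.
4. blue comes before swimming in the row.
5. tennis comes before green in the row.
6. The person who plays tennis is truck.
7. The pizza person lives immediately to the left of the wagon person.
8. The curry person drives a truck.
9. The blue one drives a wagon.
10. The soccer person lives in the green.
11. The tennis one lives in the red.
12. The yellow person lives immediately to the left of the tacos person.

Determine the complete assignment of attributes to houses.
Solution:

House | Vehicle | Food | Sport | Color
--------------------------------------
  1   | van | pizza | golf | yellow
  2   | wagon | tacos | chess | blue
  3   | coupe | pasta | swimming | purple
  4   | truck | curry | tennis | red
  5   | sedan | sushi | soccer | green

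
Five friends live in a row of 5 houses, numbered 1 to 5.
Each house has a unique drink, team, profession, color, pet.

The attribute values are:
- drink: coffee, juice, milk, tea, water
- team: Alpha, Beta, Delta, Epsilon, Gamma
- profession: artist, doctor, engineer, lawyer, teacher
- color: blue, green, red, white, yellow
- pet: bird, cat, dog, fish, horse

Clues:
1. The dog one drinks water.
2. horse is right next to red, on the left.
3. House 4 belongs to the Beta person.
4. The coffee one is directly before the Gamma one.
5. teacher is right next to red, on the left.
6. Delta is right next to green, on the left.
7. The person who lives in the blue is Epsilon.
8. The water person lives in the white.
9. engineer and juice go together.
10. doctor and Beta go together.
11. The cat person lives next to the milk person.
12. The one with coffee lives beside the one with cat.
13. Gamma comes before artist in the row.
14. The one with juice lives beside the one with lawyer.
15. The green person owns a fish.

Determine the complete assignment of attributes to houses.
Solution:

House | Drink | Team | Profession | Color | Pet
-----------------------------------------------
  1   | coffee | Epsilon | teacher | blue | horse
  2   | juice | Gamma | engineer | red | cat
  3   | milk | Delta | lawyer | yellow | bird
  4   | tea | Beta | doctor | green | fish
  5   | water | Alpha | artist | white | dog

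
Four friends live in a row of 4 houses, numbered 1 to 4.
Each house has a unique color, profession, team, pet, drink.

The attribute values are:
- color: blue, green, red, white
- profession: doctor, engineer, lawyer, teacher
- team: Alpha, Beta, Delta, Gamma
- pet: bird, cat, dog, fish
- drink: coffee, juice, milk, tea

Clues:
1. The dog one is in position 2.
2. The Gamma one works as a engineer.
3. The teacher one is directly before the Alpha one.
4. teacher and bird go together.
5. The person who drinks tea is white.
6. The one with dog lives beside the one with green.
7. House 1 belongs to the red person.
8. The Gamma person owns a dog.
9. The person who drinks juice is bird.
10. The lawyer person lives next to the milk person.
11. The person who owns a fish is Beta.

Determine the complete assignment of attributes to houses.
Solution:

House | Color | Profession | Team | Pet | Drink
-----------------------------------------------
  1   | red | lawyer | Beta | fish | coffee
  2   | blue | engineer | Gamma | dog | milk
  3   | green | teacher | Delta | bird | juice
  4   | white | doctor | Alpha | cat | tea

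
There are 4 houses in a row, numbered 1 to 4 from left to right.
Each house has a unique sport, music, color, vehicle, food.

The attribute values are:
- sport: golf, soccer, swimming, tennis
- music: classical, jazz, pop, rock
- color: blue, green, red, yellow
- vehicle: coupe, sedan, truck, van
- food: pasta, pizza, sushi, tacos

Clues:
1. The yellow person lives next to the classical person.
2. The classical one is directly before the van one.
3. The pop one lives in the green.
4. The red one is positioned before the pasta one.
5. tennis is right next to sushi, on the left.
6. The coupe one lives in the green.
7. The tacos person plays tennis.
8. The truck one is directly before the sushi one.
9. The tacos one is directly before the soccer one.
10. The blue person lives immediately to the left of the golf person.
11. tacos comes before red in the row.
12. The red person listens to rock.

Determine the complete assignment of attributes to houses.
Solution:

House | Sport | Music | Color | Vehicle | Food
----------------------------------------------
  1   | tennis | jazz | yellow | truck | tacos
  2   | soccer | classical | blue | sedan | sushi
  3   | golf | rock | red | van | pizza
  4   | swimming | pop | green | coupe | pasta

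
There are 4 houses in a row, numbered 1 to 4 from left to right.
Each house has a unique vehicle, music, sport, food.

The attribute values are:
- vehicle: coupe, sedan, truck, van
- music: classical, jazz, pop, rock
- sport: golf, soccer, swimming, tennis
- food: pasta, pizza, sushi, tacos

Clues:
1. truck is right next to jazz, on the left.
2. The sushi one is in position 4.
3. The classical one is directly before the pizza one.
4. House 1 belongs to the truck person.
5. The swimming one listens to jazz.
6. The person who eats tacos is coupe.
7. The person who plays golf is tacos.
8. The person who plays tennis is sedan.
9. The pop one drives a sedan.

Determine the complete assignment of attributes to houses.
Solution:

House | Vehicle | Music | Sport | Food
--------------------------------------
  1   | truck | classical | soccer | pasta
  2   | van | jazz | swimming | pizza
  3   | coupe | rock | golf | tacos
  4   | sedan | pop | tennis | sushi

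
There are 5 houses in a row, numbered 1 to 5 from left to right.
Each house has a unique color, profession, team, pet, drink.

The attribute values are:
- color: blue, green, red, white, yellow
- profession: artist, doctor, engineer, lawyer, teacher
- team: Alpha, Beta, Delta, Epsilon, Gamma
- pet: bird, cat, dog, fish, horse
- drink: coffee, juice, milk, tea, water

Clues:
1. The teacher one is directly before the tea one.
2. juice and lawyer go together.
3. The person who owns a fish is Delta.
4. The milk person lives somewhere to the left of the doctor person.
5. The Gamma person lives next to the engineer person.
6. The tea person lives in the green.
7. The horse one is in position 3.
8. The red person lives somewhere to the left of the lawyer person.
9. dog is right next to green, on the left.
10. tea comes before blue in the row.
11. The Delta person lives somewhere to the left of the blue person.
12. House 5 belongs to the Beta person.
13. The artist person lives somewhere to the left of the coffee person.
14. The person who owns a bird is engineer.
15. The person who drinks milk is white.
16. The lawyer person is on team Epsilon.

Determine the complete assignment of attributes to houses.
Solution:

House | Color | Profession | Team | Pet | Drink
-----------------------------------------------
  1   | red | teacher | Gamma | dog | water
  2   | green | engineer | Alpha | bird | tea
  3   | yellow | lawyer | Epsilon | horse | juice
  4   | white | artist | Delta | fish | milk
  5   | blue | doctor | Beta | cat | coffee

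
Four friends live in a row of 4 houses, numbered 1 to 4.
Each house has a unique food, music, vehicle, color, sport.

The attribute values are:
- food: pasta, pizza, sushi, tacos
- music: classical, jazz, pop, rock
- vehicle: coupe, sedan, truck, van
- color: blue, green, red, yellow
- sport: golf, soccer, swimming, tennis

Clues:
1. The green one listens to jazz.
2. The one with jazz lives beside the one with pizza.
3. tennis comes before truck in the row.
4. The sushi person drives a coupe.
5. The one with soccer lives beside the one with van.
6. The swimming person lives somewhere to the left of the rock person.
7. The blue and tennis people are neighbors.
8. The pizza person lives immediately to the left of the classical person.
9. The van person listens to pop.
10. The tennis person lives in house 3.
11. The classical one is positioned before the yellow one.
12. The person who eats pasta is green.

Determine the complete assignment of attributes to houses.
Solution:

House | Food | Music | Vehicle | Color | Sport
----------------------------------------------
  1   | pasta | jazz | sedan | green | soccer
  2   | pizza | pop | van | blue | swimming
  3   | sushi | classical | coupe | red | tennis
  4   | tacos | rock | truck | yellow | golf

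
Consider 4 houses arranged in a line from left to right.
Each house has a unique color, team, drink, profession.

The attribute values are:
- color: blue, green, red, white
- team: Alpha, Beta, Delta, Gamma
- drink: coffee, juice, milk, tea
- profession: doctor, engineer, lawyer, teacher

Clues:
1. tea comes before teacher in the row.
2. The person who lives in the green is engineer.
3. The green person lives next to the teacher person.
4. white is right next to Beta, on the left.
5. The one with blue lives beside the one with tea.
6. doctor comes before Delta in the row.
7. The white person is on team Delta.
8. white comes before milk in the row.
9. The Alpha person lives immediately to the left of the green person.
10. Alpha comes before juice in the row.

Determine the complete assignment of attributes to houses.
Solution:

House | Color | Team | Drink | Profession
-----------------------------------------
  1   | blue | Alpha | coffee | doctor
  2   | green | Gamma | tea | engineer
  3   | white | Delta | juice | teacher
  4   | red | Beta | milk | lawyer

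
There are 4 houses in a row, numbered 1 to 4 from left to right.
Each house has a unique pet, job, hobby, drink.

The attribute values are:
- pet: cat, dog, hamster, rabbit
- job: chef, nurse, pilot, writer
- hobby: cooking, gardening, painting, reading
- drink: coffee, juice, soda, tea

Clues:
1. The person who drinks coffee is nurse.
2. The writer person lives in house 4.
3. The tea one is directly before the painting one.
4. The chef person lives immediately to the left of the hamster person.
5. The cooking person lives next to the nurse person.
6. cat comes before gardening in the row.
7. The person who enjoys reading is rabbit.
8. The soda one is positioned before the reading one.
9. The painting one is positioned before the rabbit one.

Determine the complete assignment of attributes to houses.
Solution:

House | Pet | Job | Hobby | Drink
---------------------------------
  1   | cat | chef | cooking | tea
  2   | hamster | nurse | painting | coffee
  3   | dog | pilot | gardening | soda
  4   | rabbit | writer | reading | juice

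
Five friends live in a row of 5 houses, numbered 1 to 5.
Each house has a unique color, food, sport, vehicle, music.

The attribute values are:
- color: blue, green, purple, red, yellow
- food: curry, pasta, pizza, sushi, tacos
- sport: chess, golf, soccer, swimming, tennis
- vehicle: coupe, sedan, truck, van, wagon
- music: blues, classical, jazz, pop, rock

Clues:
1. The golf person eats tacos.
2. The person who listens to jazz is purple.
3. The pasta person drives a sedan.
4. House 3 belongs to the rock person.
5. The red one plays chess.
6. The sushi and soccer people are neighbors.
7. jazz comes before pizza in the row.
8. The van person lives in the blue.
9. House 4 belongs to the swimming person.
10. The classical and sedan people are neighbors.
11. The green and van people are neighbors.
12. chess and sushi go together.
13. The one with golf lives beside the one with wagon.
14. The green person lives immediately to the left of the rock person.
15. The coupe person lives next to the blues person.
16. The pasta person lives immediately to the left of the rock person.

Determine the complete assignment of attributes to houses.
Solution:

House | Color | Food | Sport | Vehicle | Music
----------------------------------------------
  1   | red | sushi | chess | coupe | classical
  2   | green | pasta | soccer | sedan | blues
  3   | blue | tacos | golf | van | rock
  4   | purple | curry | swimming | wagon | jazz
  5   | yellow | pizza | tennis | truck | pop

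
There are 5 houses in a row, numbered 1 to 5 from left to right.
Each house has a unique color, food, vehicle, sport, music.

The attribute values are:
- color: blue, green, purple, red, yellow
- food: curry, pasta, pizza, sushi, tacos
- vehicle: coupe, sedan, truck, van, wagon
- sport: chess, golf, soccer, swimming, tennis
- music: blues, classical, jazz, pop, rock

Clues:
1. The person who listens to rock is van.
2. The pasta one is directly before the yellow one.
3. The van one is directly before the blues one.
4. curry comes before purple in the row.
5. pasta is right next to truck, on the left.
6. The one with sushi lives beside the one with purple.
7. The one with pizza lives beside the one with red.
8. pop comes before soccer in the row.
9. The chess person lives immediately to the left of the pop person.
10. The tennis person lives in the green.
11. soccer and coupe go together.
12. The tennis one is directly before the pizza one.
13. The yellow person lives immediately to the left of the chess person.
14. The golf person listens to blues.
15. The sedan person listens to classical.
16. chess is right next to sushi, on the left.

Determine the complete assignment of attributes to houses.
Solution:

House | Color | Food | Vehicle | Sport | Music
----------------------------------------------
  1   | green | pasta | van | tennis | rock
  2   | yellow | pizza | truck | golf | blues
  3   | red | curry | sedan | chess | classical
  4   | blue | sushi | wagon | swimming | pop
  5   | purple | tacos | coupe | soccer | jazz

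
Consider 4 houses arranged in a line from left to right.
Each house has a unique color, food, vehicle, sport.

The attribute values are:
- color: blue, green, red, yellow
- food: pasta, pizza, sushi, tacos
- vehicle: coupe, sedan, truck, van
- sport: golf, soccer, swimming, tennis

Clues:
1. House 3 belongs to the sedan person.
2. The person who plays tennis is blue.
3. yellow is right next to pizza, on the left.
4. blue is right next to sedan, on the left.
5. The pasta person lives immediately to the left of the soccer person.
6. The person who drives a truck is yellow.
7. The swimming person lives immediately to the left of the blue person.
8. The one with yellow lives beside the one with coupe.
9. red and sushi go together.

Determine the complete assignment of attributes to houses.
Solution:

House | Color | Food | Vehicle | Sport
--------------------------------------
  1   | yellow | tacos | truck | swimming
  2   | blue | pizza | coupe | tennis
  3   | green | pasta | sedan | golf
  4   | red | sushi | van | soccer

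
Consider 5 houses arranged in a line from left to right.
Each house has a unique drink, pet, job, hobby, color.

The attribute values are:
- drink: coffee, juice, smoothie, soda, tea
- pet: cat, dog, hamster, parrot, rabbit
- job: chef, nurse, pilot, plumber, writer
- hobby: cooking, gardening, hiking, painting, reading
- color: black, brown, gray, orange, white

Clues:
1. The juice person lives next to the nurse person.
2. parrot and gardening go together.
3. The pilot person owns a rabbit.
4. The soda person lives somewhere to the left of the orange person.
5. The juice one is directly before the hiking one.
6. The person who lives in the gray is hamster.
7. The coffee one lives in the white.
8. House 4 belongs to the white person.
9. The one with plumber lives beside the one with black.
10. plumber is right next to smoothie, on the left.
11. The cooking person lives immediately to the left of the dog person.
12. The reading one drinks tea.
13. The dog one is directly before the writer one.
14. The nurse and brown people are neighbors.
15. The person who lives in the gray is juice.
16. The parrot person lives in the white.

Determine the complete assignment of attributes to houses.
Solution:

House | Drink | Pet | Job | Hobby | Color
-----------------------------------------
  1   | juice | hamster | plumber | cooking | gray
  2   | smoothie | dog | nurse | hiking | black
  3   | soda | cat | writer | painting | brown
  4   | coffee | parrot | chef | gardening | white
  5   | tea | rabbit | pilot | reading | orange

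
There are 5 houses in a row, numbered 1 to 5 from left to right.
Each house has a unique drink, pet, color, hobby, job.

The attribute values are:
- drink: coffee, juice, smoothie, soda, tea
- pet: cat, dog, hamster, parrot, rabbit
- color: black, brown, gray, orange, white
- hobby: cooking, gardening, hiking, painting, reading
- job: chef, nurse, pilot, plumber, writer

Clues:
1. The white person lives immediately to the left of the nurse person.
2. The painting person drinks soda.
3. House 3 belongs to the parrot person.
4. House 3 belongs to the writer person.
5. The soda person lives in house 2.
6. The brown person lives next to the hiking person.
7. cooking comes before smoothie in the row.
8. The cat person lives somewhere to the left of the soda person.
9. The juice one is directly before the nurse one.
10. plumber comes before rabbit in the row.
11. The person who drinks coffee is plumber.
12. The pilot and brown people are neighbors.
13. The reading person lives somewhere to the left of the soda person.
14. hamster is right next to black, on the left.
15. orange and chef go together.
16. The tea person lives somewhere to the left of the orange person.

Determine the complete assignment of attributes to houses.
Solution:

House | Drink | Pet | Color | Hobby | Job
-----------------------------------------
  1   | juice | cat | white | reading | pilot
  2   | soda | hamster | brown | painting | nurse
  3   | tea | parrot | black | hiking | writer
  4   | coffee | dog | gray | cooking | plumber
  5   | smoothie | rabbit | orange | gardening | chef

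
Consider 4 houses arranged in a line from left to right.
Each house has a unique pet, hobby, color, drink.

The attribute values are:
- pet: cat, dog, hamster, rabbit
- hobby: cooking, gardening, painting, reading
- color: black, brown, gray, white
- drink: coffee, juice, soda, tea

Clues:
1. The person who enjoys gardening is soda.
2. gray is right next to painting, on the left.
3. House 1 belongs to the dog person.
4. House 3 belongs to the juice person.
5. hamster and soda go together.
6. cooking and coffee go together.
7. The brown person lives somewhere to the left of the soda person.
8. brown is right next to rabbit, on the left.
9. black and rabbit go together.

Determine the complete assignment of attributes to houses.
Solution:

House | Pet | Hobby | Color | Drink
-----------------------------------
  1   | dog | cooking | gray | coffee
  2   | cat | painting | brown | tea
  3   | rabbit | reading | black | juice
  4   | hamster | gardening | white | soda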